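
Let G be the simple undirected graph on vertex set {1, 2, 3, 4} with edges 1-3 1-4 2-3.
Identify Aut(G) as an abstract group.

The degree sequence is [2, 1, 2, 1]; the two degree-1 vertices 2 and 4 are the ends of a path, so G = P_4. A path has exactly one nontrivial symmetry — reversal — giving Aut(G) of order 2.

Z_2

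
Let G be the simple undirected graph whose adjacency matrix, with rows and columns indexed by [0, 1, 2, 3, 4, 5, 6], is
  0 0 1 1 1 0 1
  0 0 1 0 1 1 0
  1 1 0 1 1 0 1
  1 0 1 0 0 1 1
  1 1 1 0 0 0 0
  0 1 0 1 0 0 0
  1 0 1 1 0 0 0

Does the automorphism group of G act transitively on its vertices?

No

Vertex 2 is the only vertex of degree 5, so every automorphism fixes it; G is not vertex-transitive.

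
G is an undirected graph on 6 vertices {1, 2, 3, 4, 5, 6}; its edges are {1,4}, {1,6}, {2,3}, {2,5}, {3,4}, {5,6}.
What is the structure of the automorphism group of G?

the dihedral group of order 12

G is 2-regular and connected on 6 vertices, i.e. the cycle C_6. C_6 has 6 rotations and 6 reflections, so Aut(C_6) ≅ D_6 of order 12.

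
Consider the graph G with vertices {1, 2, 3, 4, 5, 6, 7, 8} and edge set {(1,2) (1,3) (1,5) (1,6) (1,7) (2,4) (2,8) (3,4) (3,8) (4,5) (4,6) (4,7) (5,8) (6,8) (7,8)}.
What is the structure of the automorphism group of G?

The vertices split by degree into {1, 4, 8} (degree 5) and {2, 3, 5, 6, 7} (degree 3); every edge runs between the two parts, so G is the complete bipartite graph K_{3,5}. Automorphisms preserve the bipartition setwise (since the parts differ in size) and act as S_5 × S_3 within it; |Aut| = 720.

S_5 × S_3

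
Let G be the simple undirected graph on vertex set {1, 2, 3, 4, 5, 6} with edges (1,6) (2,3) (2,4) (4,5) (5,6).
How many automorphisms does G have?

The degree sequence is [1, 2, 1, 2, 2, 2]; the two degree-1 vertices 1 and 3 are the ends of a path, so G = P_6. The only nontrivial automorphism of a path is the end-to-end reflection, so Aut(G) ≅ Z_2.

2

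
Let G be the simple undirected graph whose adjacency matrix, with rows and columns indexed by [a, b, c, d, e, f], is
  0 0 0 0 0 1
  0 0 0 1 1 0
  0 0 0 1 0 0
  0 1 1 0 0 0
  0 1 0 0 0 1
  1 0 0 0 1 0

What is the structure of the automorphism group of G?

C_2

The degree sequence is [1, 2, 1, 2, 2, 2]; the two degree-1 vertices a and c are the ends of a path, so G = P_6. The only nontrivial automorphism of a path is the end-to-end reflection, so Aut(G) ≅ Z_2.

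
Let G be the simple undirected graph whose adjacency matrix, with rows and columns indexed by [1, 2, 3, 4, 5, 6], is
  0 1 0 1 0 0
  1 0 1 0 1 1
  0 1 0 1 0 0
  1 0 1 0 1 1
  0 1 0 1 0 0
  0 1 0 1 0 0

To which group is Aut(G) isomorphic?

The vertices split by degree into {2, 4} (degree 4) and {1, 3, 5, 6} (degree 2); every edge runs between the two parts, so G is the complete bipartite graph K_{2,4}. Automorphisms preserve the bipartition setwise (since the parts differ in size) and act as S_2 × S_4 within it; |Aut| = 48.

S_2 × S_4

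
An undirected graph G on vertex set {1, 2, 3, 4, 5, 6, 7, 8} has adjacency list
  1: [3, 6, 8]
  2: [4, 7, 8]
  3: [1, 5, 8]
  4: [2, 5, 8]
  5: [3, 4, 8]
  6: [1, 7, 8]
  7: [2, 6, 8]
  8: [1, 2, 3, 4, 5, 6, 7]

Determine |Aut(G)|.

Vertex 8 is the unique vertex of degree 7; the remaining 7 vertices each have degree 3 and induce a cycle, so G is the wheel on 8 vertices with hub 8. Every automorphism fixes the hub and acts on the rim 7-cycle, so Aut(G) ≅ Aut(C_7) = D_7 of order 14.

14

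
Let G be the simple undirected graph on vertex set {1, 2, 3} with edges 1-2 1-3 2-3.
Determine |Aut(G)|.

6

All 3 vertices are pairwise adjacent: G = K_3. Every bijection on the vertex set is an automorphism of K_3; hence Aut(K_3) ≅ S_3, order 6.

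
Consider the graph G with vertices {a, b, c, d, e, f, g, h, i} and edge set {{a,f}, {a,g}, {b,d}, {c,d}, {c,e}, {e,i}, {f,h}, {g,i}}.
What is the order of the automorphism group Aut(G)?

The degree sequence is [2, 1, 2, 2, 2, 2, 2, 1, 2]; the two degree-1 vertices b and h are the ends of a path, so G = P_9. A path has exactly one nontrivial symmetry — reversal — giving Aut(G) of order 2.

2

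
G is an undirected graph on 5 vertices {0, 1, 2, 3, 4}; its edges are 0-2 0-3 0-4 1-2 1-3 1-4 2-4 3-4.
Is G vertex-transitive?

Vertex 4 is the only vertex of degree 4, so every automorphism fixes it; G is not vertex-transitive.

No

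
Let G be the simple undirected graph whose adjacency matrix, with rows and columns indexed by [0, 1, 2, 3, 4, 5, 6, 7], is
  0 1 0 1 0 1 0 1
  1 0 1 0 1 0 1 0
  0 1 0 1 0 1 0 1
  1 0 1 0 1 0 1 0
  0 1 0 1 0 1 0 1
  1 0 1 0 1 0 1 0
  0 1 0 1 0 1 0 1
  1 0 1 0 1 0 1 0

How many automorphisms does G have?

1152

G is 4-regular and bipartite with parts {0, 2, 4, 6} and {1, 3, 5, 7} (each part is independent and every cross-pair is an edge), so G = K_{4,4}. Aut(K_{4,4}) is the wreath product S_4 ≀ Z_2: permute within each part, then optionally swap the parts; |Aut| = 2·(4!)² = 1152.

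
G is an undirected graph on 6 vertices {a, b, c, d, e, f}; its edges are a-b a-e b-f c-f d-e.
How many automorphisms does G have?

2

The degree sequence is [2, 2, 1, 1, 2, 2]; the two degree-1 vertices c and d are the ends of a path, so G = P_6. A path has exactly one nontrivial symmetry — reversal — giving Aut(G) of order 2.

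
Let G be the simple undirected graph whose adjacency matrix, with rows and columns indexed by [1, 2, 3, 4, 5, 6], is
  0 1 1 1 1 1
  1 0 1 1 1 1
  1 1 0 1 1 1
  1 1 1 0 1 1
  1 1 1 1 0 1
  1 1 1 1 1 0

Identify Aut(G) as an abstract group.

the symmetric group on 6 letters

All 6 vertices are pairwise adjacent: G = K_6. Any permutation of the 6 vertices preserves K_6, so Aut(K_6) = S_6 of order 6! = 720.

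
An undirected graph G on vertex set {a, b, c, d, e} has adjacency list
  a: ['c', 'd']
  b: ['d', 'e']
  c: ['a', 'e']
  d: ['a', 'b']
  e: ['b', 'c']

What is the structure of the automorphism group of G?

G is 2-regular and connected on 5 vertices, i.e. the cycle C_5. C_5 has 5 rotations and 5 reflections, so Aut(C_5) ≅ D_5 of order 10.

D_5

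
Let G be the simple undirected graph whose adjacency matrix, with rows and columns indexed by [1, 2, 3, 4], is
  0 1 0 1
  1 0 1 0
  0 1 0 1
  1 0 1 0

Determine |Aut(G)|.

Every vertex has degree 2 and the graph is connected, so G is the 4-cycle C_4. The automorphisms of the 4-cycle are exactly the symmetries of a regular 4-gon: the dihedral group D_4, |D_4| = 8.

8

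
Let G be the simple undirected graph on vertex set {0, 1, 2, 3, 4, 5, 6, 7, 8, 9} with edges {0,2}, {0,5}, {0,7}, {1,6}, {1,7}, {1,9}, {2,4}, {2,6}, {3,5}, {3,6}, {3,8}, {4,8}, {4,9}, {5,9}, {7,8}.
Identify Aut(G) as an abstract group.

the symmetric group S_5

G is 3-regular on 10 vertices with no triangles and no 4-cycles (girth 5): this is the Petersen graph. It is a classical fact that the Petersen graph has automorphism group S_5 (order 120), arising from its description as the Kneser graph K(5,2).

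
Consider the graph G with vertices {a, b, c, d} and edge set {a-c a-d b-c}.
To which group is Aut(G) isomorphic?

Z_2

The degree sequence is [2, 1, 2, 1]; the two degree-1 vertices b and d are the ends of a path, so G = P_4. A path has exactly one nontrivial symmetry — reversal — giving Aut(G) of order 2.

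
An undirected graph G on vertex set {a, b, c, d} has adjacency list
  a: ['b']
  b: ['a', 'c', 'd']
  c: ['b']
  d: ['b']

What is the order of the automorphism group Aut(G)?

Vertex b has degree 3 and every other vertex has degree 1, so G is the star K_{1,3} with centre b. Any automorphism fixes the centre and permutes the 3 leaves freely, so Aut(G) ≅ S_3 of order 3! = 6.

6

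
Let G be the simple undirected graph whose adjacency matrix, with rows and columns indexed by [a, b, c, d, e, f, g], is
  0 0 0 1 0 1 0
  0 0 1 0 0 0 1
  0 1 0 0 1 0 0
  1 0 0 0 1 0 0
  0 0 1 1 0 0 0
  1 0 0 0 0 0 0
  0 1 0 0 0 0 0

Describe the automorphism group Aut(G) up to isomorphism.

the cyclic group of order 2

The degree sequence is [2, 2, 2, 2, 2, 1, 1]; the two degree-1 vertices f and g are the ends of a path, so G = P_7. The only nontrivial automorphism of a path is the end-to-end reflection, so Aut(G) ≅ Z_2.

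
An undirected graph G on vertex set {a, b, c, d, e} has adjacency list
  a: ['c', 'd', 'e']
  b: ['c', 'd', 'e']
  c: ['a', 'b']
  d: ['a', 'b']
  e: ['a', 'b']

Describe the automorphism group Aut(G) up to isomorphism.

The vertices split by degree into {a, b} (degree 3) and {c, d, e} (degree 2); every edge runs between the two parts, so G is the complete bipartite graph K_{2,3}. Automorphisms preserve the bipartition setwise (since the parts differ in size) and act as S_3 × S_2 within it; |Aut| = 12.

S_3 × S_2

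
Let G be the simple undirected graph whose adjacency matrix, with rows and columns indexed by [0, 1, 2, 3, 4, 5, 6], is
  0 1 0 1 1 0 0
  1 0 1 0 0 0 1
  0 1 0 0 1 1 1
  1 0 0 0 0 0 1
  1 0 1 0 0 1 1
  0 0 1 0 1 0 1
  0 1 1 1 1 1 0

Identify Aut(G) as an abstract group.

{e}

The degree sequence is [3, 3, 4, 2, 4, 3, 5]. Checking the degree-preserving permutations of the vertex set shows that none except the identity preserves every edge, so Aut(G) is trivial.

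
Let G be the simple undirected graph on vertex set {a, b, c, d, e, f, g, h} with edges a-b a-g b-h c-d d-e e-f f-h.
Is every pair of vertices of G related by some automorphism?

Automorphisms preserve degree, but G has vertices of degree 1 and vertices of degree 2; no automorphism maps one to the other, so G is not vertex-transitive.

No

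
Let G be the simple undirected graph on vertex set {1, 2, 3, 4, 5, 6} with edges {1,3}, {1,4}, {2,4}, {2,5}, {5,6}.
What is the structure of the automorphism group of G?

The degree sequence is [2, 2, 1, 2, 2, 1]; the two degree-1 vertices 3 and 6 are the ends of a path, so G = P_6. The only nontrivial automorphism of a path is the end-to-end reflection, so Aut(G) ≅ Z_2.

Z_2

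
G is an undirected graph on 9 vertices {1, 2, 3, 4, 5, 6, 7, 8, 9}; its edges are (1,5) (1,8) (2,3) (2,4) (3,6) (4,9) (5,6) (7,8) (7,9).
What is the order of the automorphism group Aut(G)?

Every vertex has degree 2 and the graph is connected, so G is the 9-cycle C_9. C_9 has 9 rotations and 9 reflections, so Aut(C_9) ≅ D_9 of order 18.

18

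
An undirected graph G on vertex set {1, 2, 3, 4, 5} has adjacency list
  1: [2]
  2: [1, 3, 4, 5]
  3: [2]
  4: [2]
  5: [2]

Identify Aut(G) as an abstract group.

Vertex 2 has degree 4 and every other vertex has degree 1, so G is the star K_{1,4} with centre 2. Any automorphism fixes the centre and permutes the 4 leaves freely, so Aut(G) ≅ S_4 of order 4! = 24.

the symmetric group on 4 letters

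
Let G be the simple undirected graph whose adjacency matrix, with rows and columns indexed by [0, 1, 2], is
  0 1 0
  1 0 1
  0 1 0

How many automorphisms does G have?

The degree sequence is [1, 2, 1]; the two degree-1 vertices 0 and 2 are the ends of a path, so G = P_3. A path has exactly one nontrivial symmetry — reversal — giving Aut(G) of order 2.

2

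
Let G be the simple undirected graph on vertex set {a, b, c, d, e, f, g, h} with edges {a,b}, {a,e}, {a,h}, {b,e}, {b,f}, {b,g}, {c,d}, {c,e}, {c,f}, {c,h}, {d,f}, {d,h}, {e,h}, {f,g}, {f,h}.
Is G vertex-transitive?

Vertex g is the only vertex of degree 2, so every automorphism fixes it; G is not vertex-transitive.

No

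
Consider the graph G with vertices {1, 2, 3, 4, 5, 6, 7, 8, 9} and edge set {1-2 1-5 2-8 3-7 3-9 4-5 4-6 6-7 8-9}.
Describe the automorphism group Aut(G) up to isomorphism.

the dihedral group of order 18

G is 2-regular and connected on 9 vertices, i.e. the cycle C_9. C_9 has 9 rotations and 9 reflections, so Aut(C_9) ≅ D_9 of order 18.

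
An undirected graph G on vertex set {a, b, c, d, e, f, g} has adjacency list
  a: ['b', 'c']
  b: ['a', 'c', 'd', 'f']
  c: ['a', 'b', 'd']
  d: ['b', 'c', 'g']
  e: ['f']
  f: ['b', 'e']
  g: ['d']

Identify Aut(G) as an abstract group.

1

Degrees alone do not determine every vertex (e.g. a and f both have degree 2), but their neighbour-degree multisets differ: N(a) has degrees [3, 4] while N(f) has degrees [1, 4]. Repeating this refinement separates all vertices, so the only automorphism is the identity.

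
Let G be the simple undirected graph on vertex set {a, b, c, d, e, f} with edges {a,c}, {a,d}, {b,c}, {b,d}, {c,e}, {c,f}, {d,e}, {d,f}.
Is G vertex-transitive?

Automorphisms preserve degree, but G has vertices of degree 2 and vertices of degree 4; no automorphism maps one to the other, so G is not vertex-transitive.

No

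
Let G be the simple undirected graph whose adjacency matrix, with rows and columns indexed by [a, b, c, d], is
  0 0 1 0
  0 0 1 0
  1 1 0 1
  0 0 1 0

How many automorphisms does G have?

Vertex c has degree 3 and every other vertex has degree 1, so G is the star K_{1,3} with centre c. The 3 leaves are pairwise interchangeable while the centre is fixed, giving Aut(G) = S_3.

6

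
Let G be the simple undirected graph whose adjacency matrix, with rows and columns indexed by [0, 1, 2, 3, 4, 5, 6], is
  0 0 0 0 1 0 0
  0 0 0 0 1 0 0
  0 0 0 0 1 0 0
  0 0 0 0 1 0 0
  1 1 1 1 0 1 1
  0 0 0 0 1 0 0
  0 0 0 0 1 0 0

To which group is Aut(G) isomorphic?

Vertex 4 has degree 6 and every other vertex has degree 1, so G is the star K_{1,6} with centre 4. Any automorphism fixes the centre and permutes the 6 leaves freely, so Aut(G) ≅ S_6 of order 6! = 720.

S_6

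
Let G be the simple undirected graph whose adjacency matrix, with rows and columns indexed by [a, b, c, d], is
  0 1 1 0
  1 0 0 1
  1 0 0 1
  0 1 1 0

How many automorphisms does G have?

8

G is 2-regular and bipartite on 2^2 = 4 vertices with girth 4; it is the hypercube graph Q_2. Aut(Q_2) consists of the signed permutations of the 2 coordinate axes: 2! permutations times 2^2 sign flips, so |Aut| = 2^2·2! = 8.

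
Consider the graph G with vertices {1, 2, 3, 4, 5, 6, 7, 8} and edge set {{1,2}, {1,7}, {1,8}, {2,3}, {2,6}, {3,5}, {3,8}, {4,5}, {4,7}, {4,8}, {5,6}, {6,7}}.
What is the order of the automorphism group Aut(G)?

48

G is 3-regular and bipartite on 2^3 = 8 vertices with girth 4; it is the hypercube graph Q_3. Aut(Q_3) consists of the signed permutations of the 3 coordinate axes: 3! permutations times 2^3 sign flips, so |Aut| = 2^3·3! = 48.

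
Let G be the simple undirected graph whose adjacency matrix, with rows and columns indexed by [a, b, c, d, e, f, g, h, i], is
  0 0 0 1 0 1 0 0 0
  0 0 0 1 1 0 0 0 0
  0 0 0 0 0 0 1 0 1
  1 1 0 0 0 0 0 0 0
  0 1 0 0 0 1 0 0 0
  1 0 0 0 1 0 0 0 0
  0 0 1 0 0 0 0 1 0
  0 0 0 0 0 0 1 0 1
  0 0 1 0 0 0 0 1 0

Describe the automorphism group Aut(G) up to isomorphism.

D_5 × D_4

G has two connected components, {a, b, d, e, f} and {c, g, h, i}; each is 2-regular, so G = C_5 ⊔ C_4. The components are non-isomorphic (different sizes), so Aut(G) = Aut(C_5) × Aut(C_4) = D_5 × D_4 of order 10·8 = 80.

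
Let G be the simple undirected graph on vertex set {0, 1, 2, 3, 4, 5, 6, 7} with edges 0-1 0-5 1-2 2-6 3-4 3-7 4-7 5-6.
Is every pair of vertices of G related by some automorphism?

G has two connected components, {0, 1, 2, 5, 6} and {3, 4, 7}; each is 2-regular, so G = C_5 ⊔ C_3. The orbit of 0 under Aut(G) is {0, 1, 2, 5, 6}, which does not contain 3, so G is not vertex-transitive.

No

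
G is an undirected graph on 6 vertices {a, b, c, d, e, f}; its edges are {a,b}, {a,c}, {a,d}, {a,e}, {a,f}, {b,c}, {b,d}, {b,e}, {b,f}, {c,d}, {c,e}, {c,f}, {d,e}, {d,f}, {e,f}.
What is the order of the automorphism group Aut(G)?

720

Every vertex has degree 5, so G is the complete graph K_6. Any permutation of the 6 vertices preserves K_6, so Aut(K_6) = S_6 of order 6! = 720.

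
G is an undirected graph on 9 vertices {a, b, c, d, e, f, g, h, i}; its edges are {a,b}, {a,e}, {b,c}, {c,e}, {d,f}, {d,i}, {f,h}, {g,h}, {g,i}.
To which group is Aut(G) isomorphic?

D_5 × D_4

G has two connected components, {d, f, g, h, i} and {a, b, c, e}; each is 2-regular, so G = C_5 ⊔ C_4. No automorphism exchanges components of different sizes, hence Aut(G) is the direct product D_5 × D_4, order 80.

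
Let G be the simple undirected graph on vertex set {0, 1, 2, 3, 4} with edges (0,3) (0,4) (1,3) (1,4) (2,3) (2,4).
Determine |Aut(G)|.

12

The vertices split by degree into {3, 4} (degree 3) and {0, 1, 2} (degree 2); every edge runs between the two parts, so G is the complete bipartite graph K_{2,3}. Automorphisms preserve the bipartition setwise (since the parts differ in size) and act as S_2 × S_3 within it; |Aut| = 12.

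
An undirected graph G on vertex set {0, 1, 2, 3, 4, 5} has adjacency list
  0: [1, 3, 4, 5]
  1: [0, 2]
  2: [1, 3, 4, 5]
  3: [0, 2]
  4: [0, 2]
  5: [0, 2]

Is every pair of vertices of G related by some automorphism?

No

Automorphisms preserve degree, but G has vertices of degree 2 and vertices of degree 4; no automorphism maps one to the other, so G is not vertex-transitive.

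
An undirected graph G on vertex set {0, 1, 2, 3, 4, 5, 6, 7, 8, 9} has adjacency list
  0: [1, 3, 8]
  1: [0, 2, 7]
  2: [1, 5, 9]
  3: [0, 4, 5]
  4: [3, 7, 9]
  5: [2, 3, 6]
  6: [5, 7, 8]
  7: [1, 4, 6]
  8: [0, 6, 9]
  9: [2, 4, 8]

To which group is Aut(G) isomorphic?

G is 3-regular on 10 vertices with no triangles and no 4-cycles (girth 5): this is the Petersen graph. It is a classical fact that the Petersen graph has automorphism group S_5 (order 120), arising from its description as the Kneser graph K(5,2).

the symmetric group S_5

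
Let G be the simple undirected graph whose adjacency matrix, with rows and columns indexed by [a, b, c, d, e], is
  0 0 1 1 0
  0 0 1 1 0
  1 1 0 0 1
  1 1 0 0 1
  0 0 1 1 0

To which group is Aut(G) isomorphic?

S_3 × S_2

The vertices split by degree into {c, d} (degree 3) and {a, b, e} (degree 2); every edge runs between the two parts, so G is the complete bipartite graph K_{2,3}. The parts have unequal sizes, so no automorphism swaps them; each part is permuted independently, giving S_3 × S_2 of order 3!·2! = 12.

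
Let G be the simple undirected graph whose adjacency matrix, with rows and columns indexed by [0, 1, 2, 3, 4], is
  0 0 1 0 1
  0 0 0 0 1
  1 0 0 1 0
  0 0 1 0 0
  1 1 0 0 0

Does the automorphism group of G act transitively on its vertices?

Automorphisms preserve degree, but G has vertices of degree 1 and vertices of degree 2; no automorphism maps one to the other, so G is not vertex-transitive.

No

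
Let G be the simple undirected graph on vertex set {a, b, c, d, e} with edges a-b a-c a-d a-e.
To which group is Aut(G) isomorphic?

Vertex a has degree 4 and every other vertex has degree 1, so G is the star K_{1,4} with centre a. The 4 leaves are pairwise interchangeable while the centre is fixed, giving Aut(G) = S_4.

S_4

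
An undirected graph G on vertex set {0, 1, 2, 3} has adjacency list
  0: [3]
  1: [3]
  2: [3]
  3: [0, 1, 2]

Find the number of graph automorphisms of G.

Vertex 3 has degree 3 and every other vertex has degree 1, so G is the star K_{1,3} with centre 3. Any automorphism fixes the centre and permutes the 3 leaves freely, so Aut(G) ≅ S_3 of order 3! = 6.

6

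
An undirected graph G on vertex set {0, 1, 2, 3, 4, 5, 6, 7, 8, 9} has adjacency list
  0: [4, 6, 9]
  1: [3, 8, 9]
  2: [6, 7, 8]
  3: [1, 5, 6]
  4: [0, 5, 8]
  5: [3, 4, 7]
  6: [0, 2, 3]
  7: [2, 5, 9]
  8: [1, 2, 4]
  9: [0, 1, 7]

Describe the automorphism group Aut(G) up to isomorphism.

G is 3-regular on 10 vertices with no triangles and no 4-cycles (girth 5): this is the Petersen graph. It is a classical fact that the Petersen graph has automorphism group S_5 (order 120), arising from its description as the Kneser graph K(5,2).

the symmetric group S_5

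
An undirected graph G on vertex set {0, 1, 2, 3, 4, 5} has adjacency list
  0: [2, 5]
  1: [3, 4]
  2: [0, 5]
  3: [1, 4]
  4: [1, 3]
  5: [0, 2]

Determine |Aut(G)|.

72

G has two connected components, {0, 2, 5} and {1, 3, 4}; each is 2-regular, so G = C_3 ⊔ C_3. With two isomorphic components, Aut(G) = Aut(C_3) ≀ S_2 = (D_3 × D_3) ⋊ Z_2: permute each cycle by D_3, then optionally swap the two cycles. Order 2·(2·3)² = 72.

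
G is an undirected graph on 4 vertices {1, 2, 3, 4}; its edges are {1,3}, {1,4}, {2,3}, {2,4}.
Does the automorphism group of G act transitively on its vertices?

G is 2-regular and bipartite on 2^2 = 4 vertices with girth 4; it is the hypercube graph Q_2. Aut(Q_2) consists of the signed permutations of the 2 coordinate axes: 2! permutations times 2^2 sign flips, so |Aut| = 2^2·2! = 8. This group acts transitively on the 4 vertices.

Yes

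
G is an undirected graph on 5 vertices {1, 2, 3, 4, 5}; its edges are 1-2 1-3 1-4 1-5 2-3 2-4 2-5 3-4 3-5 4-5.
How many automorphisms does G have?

All 5 vertices are pairwise adjacent: G = K_5. Any permutation of the 5 vertices preserves K_5, so Aut(K_5) = S_5 of order 5! = 120.

120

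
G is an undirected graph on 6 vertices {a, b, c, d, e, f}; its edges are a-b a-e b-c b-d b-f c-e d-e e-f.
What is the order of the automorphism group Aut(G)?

The vertices split by degree into {b, e} (degree 4) and {a, c, d, f} (degree 2); every edge runs between the two parts, so G is the complete bipartite graph K_{2,4}. Automorphisms preserve the bipartition setwise (since the parts differ in size) and act as S_4 × S_2 within it; |Aut| = 48.

48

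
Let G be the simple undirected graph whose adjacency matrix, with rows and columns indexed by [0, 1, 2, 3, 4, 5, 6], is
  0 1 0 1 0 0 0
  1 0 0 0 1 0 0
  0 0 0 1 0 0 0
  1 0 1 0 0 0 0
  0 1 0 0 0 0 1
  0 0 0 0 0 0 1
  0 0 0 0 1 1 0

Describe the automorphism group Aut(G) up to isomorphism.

Z_2

The degree sequence is [2, 2, 1, 2, 2, 1, 2]; the two degree-1 vertices 2 and 5 are the ends of a path, so G = P_7. A path has exactly one nontrivial symmetry — reversal — giving Aut(G) of order 2.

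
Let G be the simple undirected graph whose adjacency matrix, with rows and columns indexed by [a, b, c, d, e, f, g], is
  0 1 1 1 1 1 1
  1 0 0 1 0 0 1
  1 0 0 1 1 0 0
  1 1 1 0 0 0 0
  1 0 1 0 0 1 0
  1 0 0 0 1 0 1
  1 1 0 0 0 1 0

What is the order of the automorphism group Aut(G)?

12

Vertex a is the unique vertex of degree 6; the remaining 6 vertices each have degree 3 and induce a cycle, so G is the wheel on 7 vertices with hub a. Every automorphism fixes the hub and acts on the rim 6-cycle, so Aut(G) ≅ Aut(C_6) = D_6 of order 12.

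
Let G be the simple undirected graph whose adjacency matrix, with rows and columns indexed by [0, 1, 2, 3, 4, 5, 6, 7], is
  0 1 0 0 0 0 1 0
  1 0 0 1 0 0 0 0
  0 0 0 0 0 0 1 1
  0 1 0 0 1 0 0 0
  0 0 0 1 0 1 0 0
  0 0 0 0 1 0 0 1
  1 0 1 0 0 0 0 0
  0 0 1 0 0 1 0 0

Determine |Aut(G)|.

16

Every vertex has degree 2 and the graph is connected, so G is the 8-cycle C_8. C_8 has 8 rotations and 8 reflections, so Aut(C_8) ≅ D_8 of order 16.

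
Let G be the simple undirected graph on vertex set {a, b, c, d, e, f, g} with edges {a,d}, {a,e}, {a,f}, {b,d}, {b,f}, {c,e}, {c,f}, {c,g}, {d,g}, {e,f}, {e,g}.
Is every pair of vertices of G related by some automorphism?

Vertex b is the only vertex of degree 2, so every automorphism fixes it; G is not vertex-transitive.

No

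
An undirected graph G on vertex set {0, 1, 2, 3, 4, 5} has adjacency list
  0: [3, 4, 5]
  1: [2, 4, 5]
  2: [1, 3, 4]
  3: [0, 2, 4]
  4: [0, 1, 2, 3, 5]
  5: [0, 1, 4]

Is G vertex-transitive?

Vertex 4 is the only vertex of degree 5, so every automorphism fixes it; G is not vertex-transitive.

No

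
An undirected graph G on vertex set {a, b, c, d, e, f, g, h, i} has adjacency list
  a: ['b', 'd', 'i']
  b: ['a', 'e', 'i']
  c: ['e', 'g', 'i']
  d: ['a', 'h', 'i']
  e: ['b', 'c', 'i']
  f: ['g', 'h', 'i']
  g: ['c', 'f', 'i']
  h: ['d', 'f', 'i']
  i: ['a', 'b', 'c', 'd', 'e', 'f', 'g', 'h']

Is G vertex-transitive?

Vertex i is the only vertex of degree 8, so every automorphism fixes it; G is not vertex-transitive.

No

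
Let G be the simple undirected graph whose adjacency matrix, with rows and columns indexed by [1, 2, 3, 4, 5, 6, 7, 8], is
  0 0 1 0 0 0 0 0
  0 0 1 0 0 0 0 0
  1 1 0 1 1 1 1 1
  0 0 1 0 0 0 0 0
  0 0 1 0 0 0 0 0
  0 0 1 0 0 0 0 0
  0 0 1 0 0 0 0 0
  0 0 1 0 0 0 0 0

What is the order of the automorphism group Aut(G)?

5040

Vertex 3 has degree 7 and every other vertex has degree 1, so G is the star K_{1,7} with centre 3. The 7 leaves are pairwise interchangeable while the centre is fixed, giving Aut(G) = S_7.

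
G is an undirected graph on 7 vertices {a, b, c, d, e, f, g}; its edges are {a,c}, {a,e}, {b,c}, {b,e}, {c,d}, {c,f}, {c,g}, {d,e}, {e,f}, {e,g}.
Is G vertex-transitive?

Automorphisms preserve degree, but G has vertices of degree 2 and vertices of degree 5; no automorphism maps one to the other, so G is not vertex-transitive.

No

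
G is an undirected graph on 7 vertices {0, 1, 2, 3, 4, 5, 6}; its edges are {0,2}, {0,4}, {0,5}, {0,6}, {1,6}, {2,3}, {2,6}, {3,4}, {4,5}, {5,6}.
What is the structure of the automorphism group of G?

1

Degrees alone do not determine every vertex (e.g. 0 and 6 both have degree 4), but their neighbour-degree multisets differ: N(0) has degrees [3, 3, 3, 4] while N(6) has degrees [1, 3, 3, 4]. Repeating this refinement separates all vertices, so the only automorphism is the identity.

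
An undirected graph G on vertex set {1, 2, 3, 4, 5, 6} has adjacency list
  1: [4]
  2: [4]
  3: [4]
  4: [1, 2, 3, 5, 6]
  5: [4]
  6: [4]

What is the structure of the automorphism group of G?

Vertex 4 has degree 5 and every other vertex has degree 1, so G is the star K_{1,5} with centre 4. Any automorphism fixes the centre and permutes the 5 leaves freely, so Aut(G) ≅ S_5 of order 5! = 120.

the symmetric group on 5 letters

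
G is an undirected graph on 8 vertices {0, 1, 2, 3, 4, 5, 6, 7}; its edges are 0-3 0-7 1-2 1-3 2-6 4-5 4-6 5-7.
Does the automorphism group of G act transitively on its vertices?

Yes

G is 2-regular and connected on 8 vertices, i.e. the cycle C_8. C_8 has 8 rotations and 8 reflections, so Aut(C_8) ≅ D_8 of order 16. This group acts transitively on the 8 vertices.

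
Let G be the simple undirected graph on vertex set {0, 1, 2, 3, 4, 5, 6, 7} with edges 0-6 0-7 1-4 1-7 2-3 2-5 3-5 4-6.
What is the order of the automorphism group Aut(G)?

60

G has two connected components, {0, 1, 4, 6, 7} and {2, 3, 5}; each is 2-regular, so G = C_5 ⊔ C_3. The components are non-isomorphic (different sizes), so Aut(G) = Aut(C_3) × Aut(C_5) = D_3 × D_5 of order 6·10 = 60.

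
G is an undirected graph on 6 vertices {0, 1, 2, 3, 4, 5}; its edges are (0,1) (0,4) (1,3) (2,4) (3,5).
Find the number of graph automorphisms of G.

2

The degree sequence is [2, 2, 1, 2, 2, 1]; the two degree-1 vertices 2 and 5 are the ends of a path, so G = P_6. The only nontrivial automorphism of a path is the end-to-end reflection, so Aut(G) ≅ Z_2.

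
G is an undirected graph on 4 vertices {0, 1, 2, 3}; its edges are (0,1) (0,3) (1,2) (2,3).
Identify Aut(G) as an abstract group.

the dihedral group of order 8

G is 2-regular and connected on 4 vertices, i.e. the cycle C_4. The automorphisms of the 4-cycle are exactly the symmetries of a regular 4-gon: the dihedral group D_4, |D_4| = 8.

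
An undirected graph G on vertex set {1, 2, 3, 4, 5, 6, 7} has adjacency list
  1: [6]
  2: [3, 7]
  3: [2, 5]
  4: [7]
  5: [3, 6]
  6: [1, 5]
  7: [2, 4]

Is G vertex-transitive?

Automorphisms preserve degree, but G has vertices of degree 1 and vertices of degree 2; no automorphism maps one to the other, so G is not vertex-transitive.

No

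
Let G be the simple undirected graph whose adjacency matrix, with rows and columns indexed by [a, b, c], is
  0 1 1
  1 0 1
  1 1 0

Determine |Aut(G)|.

6

Every vertex has degree 2, so G is the complete graph K_3. Every bijection on the vertex set is an automorphism of K_3; hence Aut(K_3) ≅ S_3, order 6.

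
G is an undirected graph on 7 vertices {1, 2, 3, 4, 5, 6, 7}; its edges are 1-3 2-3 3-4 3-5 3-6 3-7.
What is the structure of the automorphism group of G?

Vertex 3 has degree 6 and every other vertex has degree 1, so G is the star K_{1,6} with centre 3. Any automorphism fixes the centre and permutes the 6 leaves freely, so Aut(G) ≅ S_6 of order 6! = 720.

the symmetric group on 6 letters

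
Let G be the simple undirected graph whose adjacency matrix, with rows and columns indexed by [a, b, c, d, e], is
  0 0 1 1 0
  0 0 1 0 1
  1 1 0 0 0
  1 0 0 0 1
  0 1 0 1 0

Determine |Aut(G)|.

Every vertex has degree 2 and the graph is connected, so G is the 5-cycle C_5. C_5 has 5 rotations and 5 reflections, so Aut(C_5) ≅ D_5 of order 10.

10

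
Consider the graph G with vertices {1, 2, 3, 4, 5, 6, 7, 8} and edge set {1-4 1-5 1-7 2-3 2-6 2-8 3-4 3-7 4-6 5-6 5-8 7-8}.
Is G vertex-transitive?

Yes

G is 3-regular and bipartite on 2^3 = 8 vertices with girth 4; it is the hypercube graph Q_3. The symmetry group of the 3-cube is the hyperoctahedral group B_3 = Z_2 ≀ S_3, of order 2^3·3! = 48. This group acts transitively on the 8 vertices.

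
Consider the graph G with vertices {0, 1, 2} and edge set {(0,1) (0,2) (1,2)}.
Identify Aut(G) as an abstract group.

S_3

All 3 vertices are pairwise adjacent: G = K_3. Any permutation of the 3 vertices preserves K_3, so Aut(K_3) = S_3 of order 3! = 6.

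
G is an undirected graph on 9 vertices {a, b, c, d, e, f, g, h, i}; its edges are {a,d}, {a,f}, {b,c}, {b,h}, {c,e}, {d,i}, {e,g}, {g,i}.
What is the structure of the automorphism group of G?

C_2

The degree sequence is [2, 2, 2, 2, 2, 1, 2, 1, 2]; the two degree-1 vertices f and h are the ends of a path, so G = P_9. A path has exactly one nontrivial symmetry — reversal — giving Aut(G) of order 2.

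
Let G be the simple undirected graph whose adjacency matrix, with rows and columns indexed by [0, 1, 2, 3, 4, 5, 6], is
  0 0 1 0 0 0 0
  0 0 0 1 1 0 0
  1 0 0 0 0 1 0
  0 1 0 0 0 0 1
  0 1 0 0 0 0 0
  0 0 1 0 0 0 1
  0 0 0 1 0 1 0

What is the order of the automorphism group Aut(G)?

The degree sequence is [1, 2, 2, 2, 1, 2, 2]; the two degree-1 vertices 0 and 4 are the ends of a path, so G = P_7. A path has exactly one nontrivial symmetry — reversal — giving Aut(G) of order 2.

2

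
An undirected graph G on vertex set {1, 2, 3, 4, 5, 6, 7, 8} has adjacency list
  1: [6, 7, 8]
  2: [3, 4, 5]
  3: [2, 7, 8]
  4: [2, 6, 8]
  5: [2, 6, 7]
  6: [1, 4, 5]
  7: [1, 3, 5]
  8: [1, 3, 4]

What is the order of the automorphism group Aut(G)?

G is 3-regular and bipartite on 2^3 = 8 vertices with girth 4; it is the hypercube graph Q_3. The symmetry group of the 3-cube is the hyperoctahedral group B_3 = Z_2 ≀ S_3, of order 2^3·3! = 48.

48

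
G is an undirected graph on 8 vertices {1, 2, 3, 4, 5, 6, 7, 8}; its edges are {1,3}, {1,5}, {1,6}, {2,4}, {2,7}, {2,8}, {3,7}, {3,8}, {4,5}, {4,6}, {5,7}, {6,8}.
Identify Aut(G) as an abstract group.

the hyperoctahedral group B_3

G is 3-regular and bipartite on 2^3 = 8 vertices with girth 4; it is the hypercube graph Q_3. The symmetry group of the 3-cube is the hyperoctahedral group B_3 = Z_2 ≀ S_3, of order 2^3·3! = 48.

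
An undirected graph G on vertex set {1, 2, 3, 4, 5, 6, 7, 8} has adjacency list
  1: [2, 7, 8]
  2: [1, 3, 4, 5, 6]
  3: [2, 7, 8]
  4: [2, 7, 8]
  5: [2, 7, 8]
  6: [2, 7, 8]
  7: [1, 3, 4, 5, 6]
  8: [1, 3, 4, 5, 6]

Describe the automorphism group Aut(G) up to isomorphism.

The vertices split by degree into {2, 7, 8} (degree 5) and {1, 3, 4, 5, 6} (degree 3); every edge runs between the two parts, so G is the complete bipartite graph K_{3,5}. Automorphisms preserve the bipartition setwise (since the parts differ in size) and act as S_3 × S_5 within it; |Aut| = 720.

S_3 × S_5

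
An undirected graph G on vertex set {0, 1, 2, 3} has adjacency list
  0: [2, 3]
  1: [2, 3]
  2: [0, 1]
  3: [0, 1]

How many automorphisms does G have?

8

G is 2-regular and bipartite on 2^2 = 4 vertices with girth 4; it is the hypercube graph Q_2. Aut(Q_2) consists of the signed permutations of the 2 coordinate axes: 2! permutations times 2^2 sign flips, so |Aut| = 2^2·2! = 8.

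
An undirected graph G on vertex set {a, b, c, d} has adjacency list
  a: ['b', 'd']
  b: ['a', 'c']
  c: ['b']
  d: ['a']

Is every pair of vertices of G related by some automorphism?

No

Automorphisms preserve degree, but G has vertices of degree 1 and vertices of degree 2; no automorphism maps one to the other, so G is not vertex-transitive.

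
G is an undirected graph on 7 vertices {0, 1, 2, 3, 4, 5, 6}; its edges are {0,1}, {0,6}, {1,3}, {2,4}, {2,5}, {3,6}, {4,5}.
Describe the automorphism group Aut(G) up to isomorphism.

G has two connected components, {0, 1, 3, 6} and {2, 4, 5}; each is 2-regular, so G = C_4 ⊔ C_3. No automorphism exchanges components of different sizes, hence Aut(G) is the direct product D_3 × D_4, order 48.

D_3 × D_4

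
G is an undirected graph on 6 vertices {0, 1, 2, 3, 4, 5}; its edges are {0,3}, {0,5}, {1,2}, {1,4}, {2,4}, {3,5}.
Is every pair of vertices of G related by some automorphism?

G has two connected components, {1, 2, 4} and {0, 3, 5}; each is 2-regular, so G = C_3 ⊔ C_3. Aut of a disjoint union of two copies of C_3 is the wreath product D_3 ≀ Z_2, of order 2·6² = 72. Under this action every vertex can be carried to every other, so G is vertex-transitive.

Yes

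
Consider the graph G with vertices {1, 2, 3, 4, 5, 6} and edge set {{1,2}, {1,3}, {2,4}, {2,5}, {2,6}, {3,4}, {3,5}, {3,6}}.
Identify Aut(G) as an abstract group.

The vertices split by degree into {2, 3} (degree 4) and {1, 4, 5, 6} (degree 2); every edge runs between the two parts, so G is the complete bipartite graph K_{2,4}. Automorphisms preserve the bipartition setwise (since the parts differ in size) and act as S_4 × S_2 within it; |Aut| = 48.

S_4 × S_2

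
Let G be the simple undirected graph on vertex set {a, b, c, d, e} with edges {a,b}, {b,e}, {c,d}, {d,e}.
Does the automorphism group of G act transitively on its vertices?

No

Automorphisms preserve degree, but G has vertices of degree 1 and vertices of degree 2; no automorphism maps one to the other, so G is not vertex-transitive.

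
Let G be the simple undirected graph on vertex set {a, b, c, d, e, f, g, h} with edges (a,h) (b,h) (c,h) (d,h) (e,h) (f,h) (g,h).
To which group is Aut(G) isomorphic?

the symmetric group on 7 letters

Vertex h has degree 7 and every other vertex has degree 1, so G is the star K_{1,7} with centre h. The 7 leaves are pairwise interchangeable while the centre is fixed, giving Aut(G) = S_7.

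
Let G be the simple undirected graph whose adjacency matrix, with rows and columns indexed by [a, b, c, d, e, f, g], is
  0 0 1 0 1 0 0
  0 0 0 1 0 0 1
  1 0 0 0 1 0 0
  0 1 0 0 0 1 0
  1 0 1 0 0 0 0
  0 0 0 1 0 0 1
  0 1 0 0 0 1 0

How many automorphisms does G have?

G has two connected components, {b, d, f, g} and {a, c, e}; each is 2-regular, so G = C_4 ⊔ C_3. The components are non-isomorphic (different sizes), so Aut(G) = Aut(C_4) × Aut(C_3) = D_4 × D_3 of order 8·6 = 48.

48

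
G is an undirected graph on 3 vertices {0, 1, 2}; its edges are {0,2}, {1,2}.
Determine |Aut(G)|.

2

The degree sequence is [1, 1, 2]; the two degree-1 vertices 0 and 1 are the ends of a path, so G = P_3. A path has exactly one nontrivial symmetry — reversal — giving Aut(G) of order 2.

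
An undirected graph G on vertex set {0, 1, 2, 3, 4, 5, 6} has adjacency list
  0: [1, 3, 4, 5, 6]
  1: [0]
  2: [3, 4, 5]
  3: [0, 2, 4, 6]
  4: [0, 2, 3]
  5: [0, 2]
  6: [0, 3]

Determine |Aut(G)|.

Degrees alone do not determine every vertex (e.g. 2 and 4 both have degree 3), but their neighbour-degree multisets differ: N(2) has degrees [2, 3, 4] while N(4) has degrees [3, 4, 5]. Repeating this refinement separates all vertices, so the only automorphism is the identity.

1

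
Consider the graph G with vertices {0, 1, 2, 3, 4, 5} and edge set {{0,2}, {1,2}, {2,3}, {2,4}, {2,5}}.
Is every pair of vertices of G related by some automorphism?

No

Vertex 2 is the only vertex of degree 5, so every automorphism fixes it; G is not vertex-transitive.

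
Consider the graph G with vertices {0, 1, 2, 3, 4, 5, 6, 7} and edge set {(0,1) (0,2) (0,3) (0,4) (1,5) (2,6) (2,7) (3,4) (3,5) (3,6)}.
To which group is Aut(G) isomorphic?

The degree sequence is [4, 2, 3, 4, 2, 2, 2, 1]. Checking the degree-preserving permutations of the vertex set shows that none except the identity preserves every edge, so Aut(G) is trivial.

1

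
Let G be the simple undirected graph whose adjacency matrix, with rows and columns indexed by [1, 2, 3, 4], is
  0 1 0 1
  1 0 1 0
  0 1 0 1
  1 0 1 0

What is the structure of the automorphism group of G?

the dihedral group of order 8

G is 2-regular and connected on 4 vertices, i.e. the cycle C_4. C_4 has 4 rotations and 4 reflections, so Aut(C_4) ≅ D_4 of order 8.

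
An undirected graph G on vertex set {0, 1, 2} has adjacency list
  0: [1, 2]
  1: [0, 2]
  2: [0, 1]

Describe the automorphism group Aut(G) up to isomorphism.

All 3 vertices are pairwise adjacent: G = K_3. Every bijection on the vertex set is an automorphism of K_3; hence Aut(K_3) ≅ S_3, order 6.

the symmetric group on 3 letters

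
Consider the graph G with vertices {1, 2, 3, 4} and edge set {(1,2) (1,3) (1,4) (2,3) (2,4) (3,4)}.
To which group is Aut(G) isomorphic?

All 4 vertices are pairwise adjacent: G = K_4. Any permutation of the 4 vertices preserves K_4, so Aut(K_4) = S_4 of order 4! = 24.

the symmetric group on 4 letters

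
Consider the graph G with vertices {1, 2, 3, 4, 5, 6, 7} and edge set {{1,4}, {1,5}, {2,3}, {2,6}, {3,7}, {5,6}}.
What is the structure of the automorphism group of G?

The degree sequence is [2, 2, 2, 1, 2, 2, 1]; the two degree-1 vertices 4 and 7 are the ends of a path, so G = P_7. A path has exactly one nontrivial symmetry — reversal — giving Aut(G) of order 2.

C_2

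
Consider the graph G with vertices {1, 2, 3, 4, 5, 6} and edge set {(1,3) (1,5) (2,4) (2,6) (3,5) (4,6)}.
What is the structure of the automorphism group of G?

D_3 ≀ Z_2

G has two connected components, {2, 4, 6} and {1, 3, 5}; each is 2-regular, so G = C_3 ⊔ C_3. With two isomorphic components, Aut(G) = Aut(C_3) ≀ S_2 = (D_3 × D_3) ⋊ Z_2: permute each cycle by D_3, then optionally swap the two cycles. Order 2·(2·3)² = 72.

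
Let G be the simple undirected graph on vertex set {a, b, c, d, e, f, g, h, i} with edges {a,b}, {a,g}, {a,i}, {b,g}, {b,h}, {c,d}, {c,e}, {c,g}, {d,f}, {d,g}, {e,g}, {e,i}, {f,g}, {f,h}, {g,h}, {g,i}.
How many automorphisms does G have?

16

Vertex g is the unique vertex of degree 8; the remaining 8 vertices each have degree 3 and induce a cycle, so G is the wheel on 9 vertices with hub g. Every automorphism fixes the hub and acts on the rim 8-cycle, so Aut(G) ≅ Aut(C_8) = D_8 of order 16.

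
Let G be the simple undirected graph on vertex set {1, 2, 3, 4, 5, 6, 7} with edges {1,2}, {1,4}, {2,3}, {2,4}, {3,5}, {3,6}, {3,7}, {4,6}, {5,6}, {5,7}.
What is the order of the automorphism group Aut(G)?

1

The degree sequence is [2, 3, 4, 3, 3, 3, 2]. Checking the degree-preserving permutations of the vertex set shows that none except the identity preserves every edge, so Aut(G) is trivial.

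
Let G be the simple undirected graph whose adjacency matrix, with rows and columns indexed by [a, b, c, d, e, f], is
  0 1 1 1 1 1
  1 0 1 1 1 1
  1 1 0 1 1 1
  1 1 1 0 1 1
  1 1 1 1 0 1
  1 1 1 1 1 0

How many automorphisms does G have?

All 6 vertices are pairwise adjacent: G = K_6. Every bijection on the vertex set is an automorphism of K_6; hence Aut(K_6) ≅ S_6, order 720.

720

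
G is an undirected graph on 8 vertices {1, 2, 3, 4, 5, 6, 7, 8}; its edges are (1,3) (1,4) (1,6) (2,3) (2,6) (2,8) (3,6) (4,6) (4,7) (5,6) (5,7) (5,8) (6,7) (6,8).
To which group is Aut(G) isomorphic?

Vertex 6 is the unique vertex of degree 7; the remaining 7 vertices each have degree 3 and induce a cycle, so G is the wheel on 8 vertices with hub 6. With the hub fixed, the remaining symmetry is that of the rim cycle C_7, giving the dihedral group D_7.

D_7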